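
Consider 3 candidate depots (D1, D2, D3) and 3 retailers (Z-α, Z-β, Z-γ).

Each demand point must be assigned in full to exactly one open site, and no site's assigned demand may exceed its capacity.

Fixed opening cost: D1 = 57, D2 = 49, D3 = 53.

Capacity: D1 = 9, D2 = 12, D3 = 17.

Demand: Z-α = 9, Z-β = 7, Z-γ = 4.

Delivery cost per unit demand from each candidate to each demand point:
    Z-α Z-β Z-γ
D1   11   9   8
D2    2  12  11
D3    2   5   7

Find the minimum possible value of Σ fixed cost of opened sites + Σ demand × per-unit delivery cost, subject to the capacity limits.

Open {D2, D3}; cheapest assignment that respects the capacities:
  D2 (cap 12, load 9): Z-α — cost 9×2 = 18
  D3 (cap 17, load 11): Z-β, Z-γ — cost 7×5 + 4×7 = 63
  Shipping 81, fixed 102 → total 183.
  Any other capacity-feasible assignment to {D2, D3} ships for at least 81.
Compare {D1, D3}: its best feasible assignment gives total 195.
Compare {D1, D2, D3}: its best feasible assignment gives total 240.
Every other set of open sites that can feasibly serve all demand totals ≥ 195 even under its best assignment. Minimum: 183.

183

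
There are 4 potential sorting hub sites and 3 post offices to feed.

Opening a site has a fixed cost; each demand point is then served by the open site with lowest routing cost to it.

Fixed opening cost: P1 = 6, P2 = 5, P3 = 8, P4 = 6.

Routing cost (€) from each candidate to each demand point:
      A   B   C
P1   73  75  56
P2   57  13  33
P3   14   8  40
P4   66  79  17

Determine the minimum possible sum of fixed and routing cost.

53

Open {P3, P4}: assign each demand point to its cheapest open site.
  A→P3 14, B→P3 8, C→P4 17
  routing cost 39, fixed 14 → total 53.
Compare {P2, P3, P4}: routing cost 39 + fixed 19 = 58.
Compare {P1, P3, P4}: routing cost 39 + fixed 20 = 59.
Compare {P1, P2, P3, P4}: routing cost 39 + fixed 25 = 64.
All other subsets cost ≥ 58. Minimum total cost: 53.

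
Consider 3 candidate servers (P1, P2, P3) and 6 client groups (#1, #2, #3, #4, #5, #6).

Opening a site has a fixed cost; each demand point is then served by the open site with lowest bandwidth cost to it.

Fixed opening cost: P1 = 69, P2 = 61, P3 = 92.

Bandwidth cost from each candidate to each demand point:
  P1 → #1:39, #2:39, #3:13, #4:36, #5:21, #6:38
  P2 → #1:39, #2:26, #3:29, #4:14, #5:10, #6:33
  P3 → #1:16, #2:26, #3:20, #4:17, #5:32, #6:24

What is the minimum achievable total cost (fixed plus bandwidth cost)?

Open {P2}: assign each demand point to its cheapest open site.
  #1→P2 39, #2→P2 26, #3→P2 29, #4→P2 14, #5→P2 10, #6→P2 33
  bandwidth cost 151, fixed 61 → total 212.
Compare {P3}: bandwidth cost 135 + fixed 92 = 227.
Compare {P1}: bandwidth cost 186 + fixed 69 = 255.
Compare {P2, P3}: bandwidth cost 110 + fixed 153 = 263.
All other subsets cost ≥ 227. Minimum total cost: 212.

212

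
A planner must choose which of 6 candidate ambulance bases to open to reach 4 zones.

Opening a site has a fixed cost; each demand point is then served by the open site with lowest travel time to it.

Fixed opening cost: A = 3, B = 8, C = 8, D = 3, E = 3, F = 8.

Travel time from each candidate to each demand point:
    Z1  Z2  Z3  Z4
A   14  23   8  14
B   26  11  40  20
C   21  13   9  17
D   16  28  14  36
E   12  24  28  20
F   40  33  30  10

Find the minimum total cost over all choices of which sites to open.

Open {A, B}: assign each demand point to its cheapest open site.
  Z1→A 14, Z2→B 11, Z3→A 8, Z4→A 14
  travel time 47, fixed 11 → total 58.
Compare {A, B, E}: travel time 45 + fixed 14 = 59.
Compare {A, C}: travel time 49 + fixed 11 = 60.
Compare {A, B, D}: travel time 47 + fixed 14 = 61.
All other subsets cost ≥ 59. Minimum total cost: 58.

58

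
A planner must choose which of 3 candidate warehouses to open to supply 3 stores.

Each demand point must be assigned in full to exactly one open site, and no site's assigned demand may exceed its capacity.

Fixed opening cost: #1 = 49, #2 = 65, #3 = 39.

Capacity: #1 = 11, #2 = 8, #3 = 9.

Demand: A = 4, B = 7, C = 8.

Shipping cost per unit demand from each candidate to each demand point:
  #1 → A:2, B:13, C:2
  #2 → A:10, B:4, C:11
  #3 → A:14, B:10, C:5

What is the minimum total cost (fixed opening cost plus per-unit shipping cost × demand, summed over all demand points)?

227

Open {#1, #3}; cheapest assignment that respects the capacities:
  #1 (cap 11, load 11): A, B — cost 4×2 + 7×13 = 99
  #3 (cap 9, load 8): C — cost 8×5 = 40
  Shipping 139, fixed 88 → total 227.
  Any other capacity-feasible assignment to {#1, #3} ships for at least 139.
Compare {#1, #2, #3}: its best feasible assignment gives total 229.
Compare {#1, #2}: its best feasible assignment gives total 301.
Every other set of open sites that can feasibly serve all demand totals ≥ 229 even under its best assignment. Minimum: 227.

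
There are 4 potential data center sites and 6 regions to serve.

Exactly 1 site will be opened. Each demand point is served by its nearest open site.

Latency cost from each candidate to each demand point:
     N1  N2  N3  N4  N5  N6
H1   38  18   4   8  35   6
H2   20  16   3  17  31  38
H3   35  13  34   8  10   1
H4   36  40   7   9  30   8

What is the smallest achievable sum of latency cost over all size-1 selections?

101

Open {H3}.
  N1→H3 35, N2→H3 13, N3→H3 34, N4→H3 8, N5→H3 10, N6→H3 1  ⇒ total 101.
Compare {H1}: total 109.
Compare {H2}: total 125.
No size-1 selection does better; minimum is 101.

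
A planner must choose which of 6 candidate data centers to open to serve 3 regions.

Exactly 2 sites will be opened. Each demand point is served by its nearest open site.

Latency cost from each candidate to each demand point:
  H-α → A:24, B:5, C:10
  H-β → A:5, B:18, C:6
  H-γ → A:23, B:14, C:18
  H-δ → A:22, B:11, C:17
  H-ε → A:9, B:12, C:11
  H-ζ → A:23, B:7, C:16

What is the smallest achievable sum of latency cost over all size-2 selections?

16

Open {H-α, H-β}.
  A→H-β 5, B→H-α 5, C→H-β 6  ⇒ total 16.
Compare {H-β, H-ζ}: total 18.
Compare {H-β, H-δ}: total 22.
No size-2 selection does better; minimum is 16.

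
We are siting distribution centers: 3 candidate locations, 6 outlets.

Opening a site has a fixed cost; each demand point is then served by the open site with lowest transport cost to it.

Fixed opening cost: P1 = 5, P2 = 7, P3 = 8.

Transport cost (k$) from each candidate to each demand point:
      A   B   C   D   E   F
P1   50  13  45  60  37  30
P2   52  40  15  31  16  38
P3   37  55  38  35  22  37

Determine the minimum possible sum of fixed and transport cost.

Open {P1, P2, P3}: assign each demand point to its cheapest open site.
  A→P3 37, B→P1 13, C→P2 15, D→P2 31, E→P2 16, F→P1 30
  transport cost 142, fixed 20 → total 162.
Compare {P1, P2}: transport cost 155 + fixed 12 = 167.
Compare {P1, P3}: transport cost 175 + fixed 13 = 188.
Compare {P2, P3}: transport cost 176 + fixed 15 = 191.
All other subsets cost ≥ 167. Minimum total cost: 162.

162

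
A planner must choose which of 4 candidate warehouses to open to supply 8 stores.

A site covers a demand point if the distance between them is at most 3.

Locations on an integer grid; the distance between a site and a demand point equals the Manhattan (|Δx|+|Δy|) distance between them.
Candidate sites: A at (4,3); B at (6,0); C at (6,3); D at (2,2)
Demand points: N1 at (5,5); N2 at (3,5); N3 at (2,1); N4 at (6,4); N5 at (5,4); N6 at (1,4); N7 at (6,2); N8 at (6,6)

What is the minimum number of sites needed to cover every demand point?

Coverage sets (demand points within 3 of each site):
  A: {N1, N2, N4, N5, N7}
  B: {N7}
  C: {N1, N4, N5, N7, N8}
  D: {N3, N6}
No 2 sites suffice: every size-2 union leaves at least one demand point uncovered.
But {A, C, D} covers everything, so the minimum is 3.

3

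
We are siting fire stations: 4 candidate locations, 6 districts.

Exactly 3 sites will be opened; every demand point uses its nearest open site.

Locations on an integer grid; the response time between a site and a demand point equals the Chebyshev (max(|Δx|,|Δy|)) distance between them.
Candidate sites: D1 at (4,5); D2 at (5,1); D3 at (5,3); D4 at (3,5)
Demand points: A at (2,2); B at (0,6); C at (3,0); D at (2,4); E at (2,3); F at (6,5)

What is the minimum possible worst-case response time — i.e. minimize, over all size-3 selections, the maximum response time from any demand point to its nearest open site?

3

Open {D1, D2, D4}.
  Farthest demand point is A at response time 3 (to D1); all others are ≤ 3.
With {D1, D3, D4} the worst case is 3.
With {D2, D3, D4} the worst case is 3.
No size-3 selection achieves below 3.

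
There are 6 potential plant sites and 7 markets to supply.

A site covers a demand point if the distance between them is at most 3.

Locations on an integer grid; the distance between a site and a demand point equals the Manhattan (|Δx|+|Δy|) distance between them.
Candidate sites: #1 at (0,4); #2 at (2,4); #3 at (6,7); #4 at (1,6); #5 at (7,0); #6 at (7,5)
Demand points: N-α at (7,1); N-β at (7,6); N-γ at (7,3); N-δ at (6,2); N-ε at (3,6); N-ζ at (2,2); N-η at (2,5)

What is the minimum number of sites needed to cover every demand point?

3

Coverage sets (demand points within 3 of each site):
  #1: {N-η}
  #2: {N-ε, N-ζ, N-η}
  #3: {N-β}
  #4: {N-ε, N-η}
  #5: {N-α, N-γ, N-δ}
  #6: {N-β, N-γ}
No 2 sites suffice: every size-2 union leaves at least one demand point uncovered.
But {#2, #3, #5} covers everything, so the minimum is 3.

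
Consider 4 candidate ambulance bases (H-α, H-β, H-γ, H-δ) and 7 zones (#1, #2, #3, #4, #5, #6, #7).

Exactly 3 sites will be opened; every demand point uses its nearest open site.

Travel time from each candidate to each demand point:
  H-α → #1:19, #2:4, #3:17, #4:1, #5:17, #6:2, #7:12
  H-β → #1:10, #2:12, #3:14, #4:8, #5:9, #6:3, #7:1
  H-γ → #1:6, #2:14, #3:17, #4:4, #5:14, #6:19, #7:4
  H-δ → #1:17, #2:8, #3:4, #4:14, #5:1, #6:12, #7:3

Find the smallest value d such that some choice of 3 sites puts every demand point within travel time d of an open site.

6

Open {H-α, H-γ, H-δ}.
  Farthest demand point is #1 at travel time 6 (to H-γ); all others are ≤ 6.
With {H-β, H-γ, H-δ} the worst case is 8.
With {H-α, H-β, H-δ} the worst case is 10.
No size-3 selection achieves below 6.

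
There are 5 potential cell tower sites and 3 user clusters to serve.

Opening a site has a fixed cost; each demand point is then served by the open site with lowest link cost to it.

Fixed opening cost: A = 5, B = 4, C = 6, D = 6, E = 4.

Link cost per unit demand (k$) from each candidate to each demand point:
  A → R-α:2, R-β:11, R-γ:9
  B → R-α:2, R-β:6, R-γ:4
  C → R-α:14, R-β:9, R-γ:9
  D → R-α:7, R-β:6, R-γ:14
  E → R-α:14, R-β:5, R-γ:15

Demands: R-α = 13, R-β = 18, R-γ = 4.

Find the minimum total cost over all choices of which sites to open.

Open {B, E}: assign each demand point to its cheapest open site.
  R-α→B 13×2=26, R-β→E 18×5=90, R-γ→B 4×4=16
  link cost 132, fixed 8 → total 140.
Compare {A, B, E}: link cost 132 + fixed 13 = 145.
Compare {B, C, E}: link cost 132 + fixed 14 = 146.
Compare {B, D, E}: link cost 132 + fixed 14 = 146.
All other subsets cost ≥ 145. Minimum total cost: 140.

140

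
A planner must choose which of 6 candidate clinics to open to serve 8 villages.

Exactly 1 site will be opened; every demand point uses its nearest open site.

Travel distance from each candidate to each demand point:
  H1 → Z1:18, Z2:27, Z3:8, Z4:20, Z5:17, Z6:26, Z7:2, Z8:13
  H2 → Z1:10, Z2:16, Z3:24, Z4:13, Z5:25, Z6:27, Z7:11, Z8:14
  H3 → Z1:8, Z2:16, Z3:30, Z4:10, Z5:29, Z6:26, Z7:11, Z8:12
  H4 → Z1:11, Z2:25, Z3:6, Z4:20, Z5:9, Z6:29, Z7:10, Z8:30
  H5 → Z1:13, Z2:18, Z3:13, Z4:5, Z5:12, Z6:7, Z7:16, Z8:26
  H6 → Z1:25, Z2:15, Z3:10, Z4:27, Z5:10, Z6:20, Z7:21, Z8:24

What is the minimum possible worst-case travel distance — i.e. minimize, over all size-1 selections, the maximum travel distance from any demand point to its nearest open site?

26

Open {H5}.
  Farthest demand point is Z8 at travel distance 26 (to H5); all others are ≤ 26.
With {H1} the worst case is 27.
With {H2} the worst case is 27.
No size-1 selection achieves below 26.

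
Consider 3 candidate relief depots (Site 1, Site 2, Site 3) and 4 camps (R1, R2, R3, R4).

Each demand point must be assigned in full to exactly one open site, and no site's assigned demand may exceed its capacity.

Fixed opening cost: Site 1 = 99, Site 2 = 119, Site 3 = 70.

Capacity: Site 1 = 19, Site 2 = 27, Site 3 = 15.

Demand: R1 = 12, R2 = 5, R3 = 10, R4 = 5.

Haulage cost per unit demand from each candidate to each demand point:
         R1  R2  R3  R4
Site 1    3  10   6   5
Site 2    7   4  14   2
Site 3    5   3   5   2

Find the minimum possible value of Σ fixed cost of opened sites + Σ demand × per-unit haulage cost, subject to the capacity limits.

295

Open {Site 1, Site 3}; cheapest assignment that respects the capacities:
  Site 1 (cap 19, load 17): R1, R4 — cost 12×3 + 5×5 = 61
  Site 3 (cap 15, load 15): R2, R3 — cost 5×3 + 10×5 = 65
  Shipping 126, fixed 169 → total 295.
  Any other capacity-feasible assignment to {Site 1, Site 3} ships for at least 126.
Compare {Site 2, Site 3}: its best feasible assignment gives total 348.
Compare {Site 1, Site 2}: its best feasible assignment gives total 392.
Every other set of open sites that can feasibly serve all demand totals ≥ 348 even under its best assignment. Minimum: 295.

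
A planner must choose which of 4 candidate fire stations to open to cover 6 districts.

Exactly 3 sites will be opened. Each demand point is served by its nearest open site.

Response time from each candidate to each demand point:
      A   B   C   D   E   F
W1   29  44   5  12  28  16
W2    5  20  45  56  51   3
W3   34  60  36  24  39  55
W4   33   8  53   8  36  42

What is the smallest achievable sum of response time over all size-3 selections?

57

Open {W1, W2, W4}.
  A→W2 5, B→W4 8, C→W1 5, D→W4 8, E→W1 28, F→W2 3  ⇒ total 57.
Compare {W1, W2, W3}: total 73.
Compare {W1, W3, W4}: total 94.
No size-3 selection does better; minimum is 57.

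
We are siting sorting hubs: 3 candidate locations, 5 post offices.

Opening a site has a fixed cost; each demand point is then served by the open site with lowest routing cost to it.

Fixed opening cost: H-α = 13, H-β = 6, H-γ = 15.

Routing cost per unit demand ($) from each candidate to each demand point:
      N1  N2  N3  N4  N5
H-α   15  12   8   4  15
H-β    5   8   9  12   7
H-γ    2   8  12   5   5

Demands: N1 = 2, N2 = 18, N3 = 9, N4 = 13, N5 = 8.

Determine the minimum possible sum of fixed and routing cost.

340

Open {H-α, H-γ}: assign each demand point to its cheapest open site.
  N1→H-γ 2×2=4, N2→H-γ 18×8=144, N3→H-α 9×8=72, N4→H-α 13×4=52, N5→H-γ 8×5=40
  routing cost 312, fixed 28 → total 340.
Compare {H-α, H-β, H-γ}: routing cost 312 + fixed 34 = 346.
Compare {H-α, H-β}: routing cost 334 + fixed 19 = 353.
Compare {H-β, H-γ}: routing cost 334 + fixed 21 = 355.
All other subsets cost ≥ 346. Minimum total cost: 340.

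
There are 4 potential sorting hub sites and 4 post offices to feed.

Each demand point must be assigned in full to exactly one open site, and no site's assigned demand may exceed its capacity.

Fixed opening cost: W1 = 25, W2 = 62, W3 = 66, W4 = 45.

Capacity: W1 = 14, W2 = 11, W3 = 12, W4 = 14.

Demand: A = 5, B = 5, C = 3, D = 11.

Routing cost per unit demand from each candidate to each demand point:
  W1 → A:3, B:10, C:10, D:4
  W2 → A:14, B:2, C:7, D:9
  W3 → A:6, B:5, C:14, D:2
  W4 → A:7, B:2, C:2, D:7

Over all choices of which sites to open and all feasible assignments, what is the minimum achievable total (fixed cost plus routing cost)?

165

Open {W1, W4}; cheapest assignment that respects the capacities:
  W1 (cap 14, load 11): D — cost 11×4 = 44
  W4 (cap 14, load 13): A, B, C — cost 5×7 + 5×2 + 3×2 = 51
  Shipping 95, fixed 70 → total 165.
  Any other capacity-feasible assignment to {W1, W4} ships for at least 95.
Compare {W3, W4}: its best feasible assignment gives total 184.
Compare {W1, W3, W4}: its best feasible assignment gives total 189.
Every other set of open sites that can feasibly serve all demand totals ≥ 184 even under its best assignment. Minimum: 165.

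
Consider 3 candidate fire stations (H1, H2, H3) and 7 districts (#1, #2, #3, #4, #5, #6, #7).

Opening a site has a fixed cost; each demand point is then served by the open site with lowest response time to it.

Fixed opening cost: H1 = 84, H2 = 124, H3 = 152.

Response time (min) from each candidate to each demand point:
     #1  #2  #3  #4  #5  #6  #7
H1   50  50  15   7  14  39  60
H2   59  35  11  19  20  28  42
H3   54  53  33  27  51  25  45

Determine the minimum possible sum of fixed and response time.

319

Open {H1}: assign each demand point to its cheapest open site.
  #1→H1 50, #2→H1 50, #3→H1 15, #4→H1 7, #5→H1 14, #6→H1 39, #7→H1 60
  response time 235, fixed 84 → total 319.
Compare {H2}: response time 214 + fixed 124 = 338.
Compare {H1, H2}: response time 187 + fixed 208 = 395.
Compare {H3}: response time 288 + fixed 152 = 440.
All other subsets cost ≥ 338. Minimum total cost: 319.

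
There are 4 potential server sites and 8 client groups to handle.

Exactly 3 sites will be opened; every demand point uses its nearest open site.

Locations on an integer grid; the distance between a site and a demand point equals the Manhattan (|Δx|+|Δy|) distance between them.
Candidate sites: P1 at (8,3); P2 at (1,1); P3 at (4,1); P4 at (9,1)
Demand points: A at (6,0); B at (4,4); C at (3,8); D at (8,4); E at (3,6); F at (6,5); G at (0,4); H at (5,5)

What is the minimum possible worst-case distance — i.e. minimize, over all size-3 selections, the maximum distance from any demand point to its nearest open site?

Open {P1, P2, P3}.
  Farthest demand point is C at distance 8 (to P3); all others are ≤ 8.
With {P1, P3, P4} the worst case is 8.
With {P2, P3, P4} the worst case is 8.
No size-3 selection achieves below 8.

8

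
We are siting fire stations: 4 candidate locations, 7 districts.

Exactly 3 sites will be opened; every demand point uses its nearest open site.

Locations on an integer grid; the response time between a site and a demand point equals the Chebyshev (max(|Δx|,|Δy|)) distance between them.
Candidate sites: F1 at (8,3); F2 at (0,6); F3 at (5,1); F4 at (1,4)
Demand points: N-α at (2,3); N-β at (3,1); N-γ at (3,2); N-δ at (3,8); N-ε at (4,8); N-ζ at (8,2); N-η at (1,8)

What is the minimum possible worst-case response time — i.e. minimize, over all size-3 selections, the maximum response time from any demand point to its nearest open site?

4

Open {F1, F2, F3}.
  Farthest demand point is N-ε at response time 4 (to F2); all others are ≤ 4.
With {F1, F2, F4} the worst case is 4.
With {F1, F3, F4} the worst case is 4.
No size-3 selection achieves below 4.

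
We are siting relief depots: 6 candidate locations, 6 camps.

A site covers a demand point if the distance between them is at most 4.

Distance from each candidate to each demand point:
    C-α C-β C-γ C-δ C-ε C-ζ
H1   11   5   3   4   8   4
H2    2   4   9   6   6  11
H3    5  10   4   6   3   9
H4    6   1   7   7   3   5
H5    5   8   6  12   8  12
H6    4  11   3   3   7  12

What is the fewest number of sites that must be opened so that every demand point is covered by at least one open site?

Coverage sets (demand points within 4 of each site):
  H1: {C-γ, C-δ, C-ζ}
  H2: {C-α, C-β}
  H3: {C-γ, C-ε}
  H4: {C-β, C-ε}
  H5: {}
  H6: {C-α, C-γ, C-δ}
No 2 sites suffice: every size-2 union leaves at least one demand point uncovered.
But {H1, H2, H3} covers everything, so the minimum is 3.

3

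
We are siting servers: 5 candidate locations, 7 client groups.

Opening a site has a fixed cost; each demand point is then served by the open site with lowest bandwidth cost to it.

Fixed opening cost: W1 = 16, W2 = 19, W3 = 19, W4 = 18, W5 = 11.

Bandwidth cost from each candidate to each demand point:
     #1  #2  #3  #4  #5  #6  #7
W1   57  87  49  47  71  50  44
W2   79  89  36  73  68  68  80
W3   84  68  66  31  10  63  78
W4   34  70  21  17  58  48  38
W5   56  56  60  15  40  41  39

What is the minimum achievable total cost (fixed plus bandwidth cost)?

263

Open {W3, W4, W5}: assign each demand point to its cheapest open site.
  #1→W4 34, #2→W5 56, #3→W4 21, #4→W5 15, #5→W3 10, #6→W5 41, #7→W4 38
  bandwidth cost 215, fixed 48 → total 263.
Compare {W3, W4}: bandwidth cost 236 + fixed 37 = 273.
Compare {W4, W5}: bandwidth cost 245 + fixed 29 = 274.
Compare {W1, W3, W4, W5}: bandwidth cost 215 + fixed 64 = 279.
All other subsets cost ≥ 273. Minimum total cost: 263.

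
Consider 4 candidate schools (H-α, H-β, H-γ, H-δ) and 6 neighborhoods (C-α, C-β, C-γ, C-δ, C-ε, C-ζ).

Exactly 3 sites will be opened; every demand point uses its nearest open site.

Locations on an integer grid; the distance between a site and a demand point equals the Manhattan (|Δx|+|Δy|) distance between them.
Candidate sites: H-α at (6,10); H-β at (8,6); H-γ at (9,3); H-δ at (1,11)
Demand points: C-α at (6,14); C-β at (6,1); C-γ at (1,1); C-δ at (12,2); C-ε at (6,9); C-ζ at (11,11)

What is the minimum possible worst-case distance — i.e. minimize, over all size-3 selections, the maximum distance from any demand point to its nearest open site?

10

Open {H-α, H-β, H-γ}.
  Farthest demand point is C-γ at distance 10 (to H-γ); all others are ≤ 10.
With {H-α, H-β, H-δ} the worst case is 10.
With {H-α, H-γ, H-δ} the worst case is 10.
No size-3 selection achieves below 10.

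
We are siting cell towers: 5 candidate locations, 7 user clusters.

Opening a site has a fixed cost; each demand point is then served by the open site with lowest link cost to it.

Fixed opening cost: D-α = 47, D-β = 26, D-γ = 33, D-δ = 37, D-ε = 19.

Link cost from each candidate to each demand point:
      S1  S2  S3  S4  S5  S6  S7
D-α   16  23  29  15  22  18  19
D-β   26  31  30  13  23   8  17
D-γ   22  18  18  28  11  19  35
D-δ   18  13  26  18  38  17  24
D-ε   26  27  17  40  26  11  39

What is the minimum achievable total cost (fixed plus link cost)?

Open {D-β, D-γ}: assign each demand point to its cheapest open site.
  S1→D-γ 22, S2→D-γ 18, S3→D-γ 18, S4→D-β 13, S5→D-γ 11, S6→D-β 8, S7→D-β 17
  link cost 107, fixed 59 → total 166.
Compare {D-β}: link cost 148 + fixed 26 = 174.
Compare {D-β, D-ε}: link cost 131 + fixed 45 = 176.
Compare {D-β, D-δ}: link cost 118 + fixed 63 = 181.
All other subsets cost ≥ 174. Minimum total cost: 166.

166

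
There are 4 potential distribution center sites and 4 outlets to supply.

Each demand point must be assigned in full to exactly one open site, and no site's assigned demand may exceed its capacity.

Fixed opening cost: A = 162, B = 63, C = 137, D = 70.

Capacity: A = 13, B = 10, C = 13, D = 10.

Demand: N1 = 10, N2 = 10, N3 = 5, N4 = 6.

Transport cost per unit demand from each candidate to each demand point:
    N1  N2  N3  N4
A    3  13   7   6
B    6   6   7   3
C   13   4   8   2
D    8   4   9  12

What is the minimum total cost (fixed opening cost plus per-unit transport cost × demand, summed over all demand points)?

Open {B, C, D}; cheapest assignment that respects the capacities:
  B (cap 10, load 10): N1 — cost 10×6 = 60
  C (cap 13, load 11): N3, N4 — cost 5×8 + 6×2 = 52
  D (cap 10, load 10): N2 — cost 10×4 = 40
  Shipping 152, fixed 270 → total 422.
  Any other capacity-feasible assignment to {B, C, D} ships for at least 152.
Compare {A, B, D}: its best feasible assignment gives total 466.
Compare {A, C, D}: its best feasible assignment gives total 491.
Every other set of open sites that can feasibly serve all demand totals ≥ 466 even under its best assignment. Minimum: 422.

422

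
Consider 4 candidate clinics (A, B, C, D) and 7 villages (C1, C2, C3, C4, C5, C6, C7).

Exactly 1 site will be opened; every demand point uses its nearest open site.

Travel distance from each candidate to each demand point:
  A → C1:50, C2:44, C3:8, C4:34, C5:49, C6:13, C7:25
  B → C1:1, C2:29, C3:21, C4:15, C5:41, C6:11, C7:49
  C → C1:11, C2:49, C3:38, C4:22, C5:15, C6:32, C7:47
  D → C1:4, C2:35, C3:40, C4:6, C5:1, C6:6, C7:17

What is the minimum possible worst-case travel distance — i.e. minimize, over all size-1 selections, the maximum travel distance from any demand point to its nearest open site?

40

Open {D}.
  Farthest demand point is C3 at travel distance 40 (to D); all others are ≤ 40.
With {B} the worst case is 49.
With {C} the worst case is 49.
No size-1 selection achieves below 40.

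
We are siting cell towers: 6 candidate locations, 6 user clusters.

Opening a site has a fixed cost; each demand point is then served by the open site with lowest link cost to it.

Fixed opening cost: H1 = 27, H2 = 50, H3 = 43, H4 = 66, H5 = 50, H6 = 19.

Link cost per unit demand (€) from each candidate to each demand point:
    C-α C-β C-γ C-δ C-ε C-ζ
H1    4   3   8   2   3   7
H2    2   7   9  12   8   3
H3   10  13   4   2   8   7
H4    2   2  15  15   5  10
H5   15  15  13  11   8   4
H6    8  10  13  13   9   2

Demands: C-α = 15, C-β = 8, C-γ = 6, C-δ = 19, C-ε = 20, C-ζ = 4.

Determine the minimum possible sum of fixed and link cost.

284

Open {H1, H6}: assign each demand point to its cheapest open site.
  C-α→H1 15×4=60, C-β→H1 8×3=24, C-γ→H1 6×8=48, C-δ→H1 19×2=38, C-ε→H1 20×3=60, C-ζ→H6 4×2=8
  link cost 238, fixed 46 → total 284.
Compare {H1}: link cost 258 + fixed 27 = 285.
Compare {H1, H2}: link cost 212 + fixed 77 = 289.
Compare {H1, H3, H6}: link cost 214 + fixed 89 = 303.
All other subsets cost ≥ 285. Minimum total cost: 284.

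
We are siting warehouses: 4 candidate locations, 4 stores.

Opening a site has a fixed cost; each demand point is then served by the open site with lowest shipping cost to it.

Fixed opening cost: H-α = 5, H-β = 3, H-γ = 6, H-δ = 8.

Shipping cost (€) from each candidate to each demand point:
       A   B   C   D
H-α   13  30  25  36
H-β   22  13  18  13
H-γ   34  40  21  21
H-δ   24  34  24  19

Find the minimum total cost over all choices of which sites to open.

Open {H-α, H-β}: assign each demand point to its cheapest open site.
  A→H-α 13, B→H-β 13, C→H-β 18, D→H-β 13
  shipping cost 57, fixed 8 → total 65.
Compare {H-β}: shipping cost 66 + fixed 3 = 69.
Compare {H-α, H-β, H-γ}: shipping cost 57 + fixed 14 = 71.
Compare {H-α, H-β, H-δ}: shipping cost 57 + fixed 16 = 73.
All other subsets cost ≥ 69. Minimum total cost: 65.

65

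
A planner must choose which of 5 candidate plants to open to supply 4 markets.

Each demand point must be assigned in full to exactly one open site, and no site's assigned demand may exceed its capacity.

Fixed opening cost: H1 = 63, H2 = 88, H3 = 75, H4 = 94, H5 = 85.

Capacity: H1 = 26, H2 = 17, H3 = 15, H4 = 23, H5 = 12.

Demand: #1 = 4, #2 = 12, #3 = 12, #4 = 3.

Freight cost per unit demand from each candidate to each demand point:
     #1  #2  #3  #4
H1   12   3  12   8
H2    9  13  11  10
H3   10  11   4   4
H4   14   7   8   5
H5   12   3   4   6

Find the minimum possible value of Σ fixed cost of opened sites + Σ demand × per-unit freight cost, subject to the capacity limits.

Open {H1, H3}; cheapest assignment that respects the capacities:
  H1 (cap 26, load 16): #1, #2 — cost 4×12 + 12×3 = 84
  H3 (cap 15, load 15): #3, #4 — cost 12×4 + 3×4 = 60
  Shipping 144, fixed 138 → total 282.
  Any other capacity-feasible assignment to {H1, H3} ships for at least 144.
Compare {H1, H5}: its best feasible assignment gives total 304.
Compare {H1, H4}: its best feasible assignment gives total 352.
Every other set of open sites that can feasibly serve all demand totals ≥ 304 even under its best assignment. Minimum: 282.

282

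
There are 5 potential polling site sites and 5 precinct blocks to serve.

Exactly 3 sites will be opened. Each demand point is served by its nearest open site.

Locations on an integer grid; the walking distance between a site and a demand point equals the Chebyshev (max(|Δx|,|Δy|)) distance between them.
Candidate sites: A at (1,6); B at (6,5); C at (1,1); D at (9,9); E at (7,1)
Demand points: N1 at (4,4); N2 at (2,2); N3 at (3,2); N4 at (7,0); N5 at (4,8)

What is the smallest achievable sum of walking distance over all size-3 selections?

9

Open {B, C, E}.
  N1→B 2, N2→C 1, N3→C 2, N4→E 1, N5→B 3  ⇒ total 9.
Compare {A, C, E}: total 10.
Compare {C, D, E}: total 12.
No size-3 selection does better; minimum is 9.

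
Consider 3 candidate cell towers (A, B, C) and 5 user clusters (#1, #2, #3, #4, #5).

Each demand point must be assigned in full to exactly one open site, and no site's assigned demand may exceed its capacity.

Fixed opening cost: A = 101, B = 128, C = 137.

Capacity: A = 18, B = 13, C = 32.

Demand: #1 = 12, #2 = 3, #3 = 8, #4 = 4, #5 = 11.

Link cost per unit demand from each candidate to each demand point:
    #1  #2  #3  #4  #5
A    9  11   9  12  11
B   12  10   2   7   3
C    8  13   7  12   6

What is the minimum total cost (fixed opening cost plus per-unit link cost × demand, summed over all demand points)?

Open {B, C}; cheapest assignment that respects the capacities:
  B (cap 13, load 12): #3, #4 — cost 8×2 + 4×7 = 44
  C (cap 32, load 26): #1, #2, #5 — cost 12×8 + 3×13 + 11×6 = 201
  Shipping 245, fixed 265 → total 510.
  Any other capacity-feasible assignment to {B, C} ships for at least 245.
Compare {A, C}: its best feasible assignment gives total 537.
Compare {A, B, C}: its best feasible assignment gives total 605.
Every other set of open sites that can feasibly serve all demand totals ≥ 537 even under its best assignment. Minimum: 510.

510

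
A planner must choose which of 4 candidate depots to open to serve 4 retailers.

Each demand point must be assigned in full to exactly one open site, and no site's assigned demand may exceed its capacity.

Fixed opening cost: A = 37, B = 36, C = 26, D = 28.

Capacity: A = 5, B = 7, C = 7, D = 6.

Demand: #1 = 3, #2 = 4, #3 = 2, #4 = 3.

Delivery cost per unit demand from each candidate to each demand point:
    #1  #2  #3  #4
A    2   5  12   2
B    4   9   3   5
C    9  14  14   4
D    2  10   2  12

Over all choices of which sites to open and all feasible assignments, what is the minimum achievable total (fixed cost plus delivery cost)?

125

Open {B, D}; cheapest assignment that respects the capacities:
  B (cap 7, load 7): #2, #4 — cost 4×9 + 3×5 = 51
  D (cap 6, load 5): #1, #3 — cost 3×2 + 2×2 = 10
  Shipping 61, fixed 64 → total 125.
  Any other capacity-feasible assignment to {B, D} ships for at least 61.
Compare {C, D}: its best feasible assignment gives total 132.
Compare {A, C, D}: its best feasible assignment gives total 133.
Every other set of open sites that can feasibly serve all demand totals ≥ 132 even under its best assignment. Minimum: 125.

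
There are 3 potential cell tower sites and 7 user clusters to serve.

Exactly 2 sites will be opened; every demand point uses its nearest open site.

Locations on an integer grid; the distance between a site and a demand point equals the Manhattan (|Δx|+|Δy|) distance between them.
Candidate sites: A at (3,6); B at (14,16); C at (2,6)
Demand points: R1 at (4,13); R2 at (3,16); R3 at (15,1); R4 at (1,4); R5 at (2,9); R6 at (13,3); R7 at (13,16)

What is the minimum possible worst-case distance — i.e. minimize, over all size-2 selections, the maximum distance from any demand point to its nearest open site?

16

Open {A, B}.
  Farthest demand point is R3 at distance 16 (to B); all others are ≤ 16.
With {B, C} the worst case is 16.
With {A, C} the worst case is 20.
No size-2 selection achieves below 16.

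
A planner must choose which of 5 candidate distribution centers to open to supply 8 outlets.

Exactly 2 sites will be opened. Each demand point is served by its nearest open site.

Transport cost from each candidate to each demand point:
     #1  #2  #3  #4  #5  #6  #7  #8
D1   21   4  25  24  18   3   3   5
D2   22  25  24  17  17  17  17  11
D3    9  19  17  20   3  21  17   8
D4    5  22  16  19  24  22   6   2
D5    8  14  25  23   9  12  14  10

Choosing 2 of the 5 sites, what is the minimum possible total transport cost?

Open {D1, D3}.
  #1→D3 9, #2→D1 4, #3→D3 17, #4→D3 20, #5→D3 3, #6→D1 3, #7→D1 3, #8→D1 5  ⇒ total 64.
Compare {D1, D4}: total 70.
Compare {D1, D5}: total 80.
No size-2 selection does better; minimum is 64.

64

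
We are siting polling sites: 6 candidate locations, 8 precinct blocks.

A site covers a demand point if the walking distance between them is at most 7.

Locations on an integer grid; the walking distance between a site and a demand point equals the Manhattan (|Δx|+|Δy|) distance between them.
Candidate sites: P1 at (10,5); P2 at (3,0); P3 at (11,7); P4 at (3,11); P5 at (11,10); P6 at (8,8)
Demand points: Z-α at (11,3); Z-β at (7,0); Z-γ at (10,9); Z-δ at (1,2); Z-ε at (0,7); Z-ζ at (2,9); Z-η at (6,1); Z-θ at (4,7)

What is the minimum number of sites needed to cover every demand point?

Coverage sets (demand points within 7 of each site):
  P1: {Z-α, Z-γ}
  P2: {Z-β, Z-δ, Z-η}
  P3: {Z-α, Z-γ, Z-θ}
  P4: {Z-ε, Z-ζ, Z-θ}
  P5: {Z-α, Z-γ}
  P6: {Z-γ, Z-ζ, Z-θ}
No 2 sites suffice: every size-2 union leaves at least one demand point uncovered.
But {P1, P2, P4} covers everything, so the minimum is 3.

3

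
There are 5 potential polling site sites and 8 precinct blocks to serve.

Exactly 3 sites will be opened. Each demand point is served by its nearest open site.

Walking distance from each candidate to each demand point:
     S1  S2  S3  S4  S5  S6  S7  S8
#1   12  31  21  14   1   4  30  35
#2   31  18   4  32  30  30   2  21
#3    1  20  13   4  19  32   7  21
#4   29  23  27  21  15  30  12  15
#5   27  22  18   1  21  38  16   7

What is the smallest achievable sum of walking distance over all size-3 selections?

49

Open {#1, #2, #5}.
  S1→#1 12, S2→#2 18, S3→#2 4, S4→#5 1, S5→#1 1, S6→#1 4, S7→#2 2, S8→#5 7  ⇒ total 49.
Compare {#1, #3, #5}: total 54.
Compare {#1, #2, #3}: total 55.
No size-3 selection does better; minimum is 49.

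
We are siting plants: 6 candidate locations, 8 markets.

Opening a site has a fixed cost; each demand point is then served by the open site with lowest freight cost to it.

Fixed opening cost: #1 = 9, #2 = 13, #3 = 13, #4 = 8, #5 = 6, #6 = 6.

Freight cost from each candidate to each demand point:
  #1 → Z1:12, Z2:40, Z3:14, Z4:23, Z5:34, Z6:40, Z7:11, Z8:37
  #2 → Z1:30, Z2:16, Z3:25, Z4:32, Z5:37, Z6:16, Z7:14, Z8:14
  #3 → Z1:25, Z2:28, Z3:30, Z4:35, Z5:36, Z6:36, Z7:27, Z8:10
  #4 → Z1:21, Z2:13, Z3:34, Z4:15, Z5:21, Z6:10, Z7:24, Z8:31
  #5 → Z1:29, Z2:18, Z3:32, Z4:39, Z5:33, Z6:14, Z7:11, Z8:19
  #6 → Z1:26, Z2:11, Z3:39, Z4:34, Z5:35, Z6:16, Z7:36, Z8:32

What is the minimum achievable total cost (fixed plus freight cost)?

Open {#1, #3, #4}: assign each demand point to its cheapest open site.
  Z1→#1 12, Z2→#4 13, Z3→#1 14, Z4→#4 15, Z5→#4 21, Z6→#4 10, Z7→#1 11, Z8→#3 10
  freight cost 106, fixed 30 → total 136.
Compare {#1, #4, #5}: freight cost 115 + fixed 23 = 138.
Compare {#1, #2, #4}: freight cost 110 + fixed 30 = 140.
Compare {#1, #3, #4, #6}: freight cost 104 + fixed 36 = 140.
All other subsets cost ≥ 138. Minimum total cost: 136.

136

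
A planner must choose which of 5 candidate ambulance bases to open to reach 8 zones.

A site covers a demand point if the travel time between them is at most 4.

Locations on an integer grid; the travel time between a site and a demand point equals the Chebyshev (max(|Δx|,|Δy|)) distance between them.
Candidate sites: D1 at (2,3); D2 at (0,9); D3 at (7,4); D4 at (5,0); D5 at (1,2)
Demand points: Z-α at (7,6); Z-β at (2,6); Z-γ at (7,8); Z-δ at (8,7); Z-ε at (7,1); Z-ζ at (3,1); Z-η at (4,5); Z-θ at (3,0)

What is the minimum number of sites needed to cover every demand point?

2

Coverage sets (demand points within 4 of each site):
  D1: {Z-β, Z-ζ, Z-η, Z-θ}
  D2: {Z-β, Z-η}
  D3: {Z-α, Z-γ, Z-δ, Z-ε, Z-ζ, Z-η, Z-θ}
  D4: {Z-ε, Z-ζ, Z-θ}
  D5: {Z-β, Z-ζ, Z-η, Z-θ}
No single site covers all 8 demand points.
But {D1, D3} covers everything, so the minimum is 2.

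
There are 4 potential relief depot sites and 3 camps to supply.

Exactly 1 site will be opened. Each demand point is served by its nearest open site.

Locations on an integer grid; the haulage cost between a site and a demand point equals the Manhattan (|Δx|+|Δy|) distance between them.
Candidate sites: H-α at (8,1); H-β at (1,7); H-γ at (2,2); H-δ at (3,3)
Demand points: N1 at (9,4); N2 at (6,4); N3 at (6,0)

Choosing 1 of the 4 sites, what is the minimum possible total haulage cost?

Open {H-α}.
  N1→H-α 4, N2→H-α 5, N3→H-α 3  ⇒ total 12.
Compare {H-δ}: total 17.
Compare {H-γ}: total 21.
No size-1 selection does better; minimum is 12.

12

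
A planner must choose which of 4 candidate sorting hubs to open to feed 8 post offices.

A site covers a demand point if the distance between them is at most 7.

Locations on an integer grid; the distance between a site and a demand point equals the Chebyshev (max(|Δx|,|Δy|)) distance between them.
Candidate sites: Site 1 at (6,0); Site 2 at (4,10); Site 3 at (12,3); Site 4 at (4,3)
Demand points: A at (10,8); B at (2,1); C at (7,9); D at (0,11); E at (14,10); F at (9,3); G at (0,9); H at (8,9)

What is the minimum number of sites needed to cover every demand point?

3

Coverage sets (demand points within 7 of each site):
  Site 1: {B, F}
  Site 2: {A, C, D, F, G, H}
  Site 3: {A, C, E, F, H}
  Site 4: {A, B, C, F, G, H}
No 2 sites suffice: every size-2 union leaves at least one demand point uncovered.
But {Site 1, Site 2, Site 3} covers everything, so the minimum is 3.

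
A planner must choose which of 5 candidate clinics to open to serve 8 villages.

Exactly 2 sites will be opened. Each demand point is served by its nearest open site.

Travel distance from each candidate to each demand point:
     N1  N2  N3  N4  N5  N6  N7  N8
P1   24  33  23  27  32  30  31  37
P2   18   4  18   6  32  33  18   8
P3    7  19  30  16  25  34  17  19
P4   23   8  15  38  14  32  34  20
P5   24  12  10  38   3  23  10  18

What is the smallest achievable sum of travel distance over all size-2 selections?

Open {P2, P5}.
  N1→P2 18, N2→P2 4, N3→P5 10, N4→P2 6, N5→P5 3, N6→P5 23, N7→P5 10, N8→P2 8  ⇒ total 82.
Compare {P3, P5}: total 99.
Compare {P2, P4}: total 115.
No size-2 selection does better; minimum is 82.

82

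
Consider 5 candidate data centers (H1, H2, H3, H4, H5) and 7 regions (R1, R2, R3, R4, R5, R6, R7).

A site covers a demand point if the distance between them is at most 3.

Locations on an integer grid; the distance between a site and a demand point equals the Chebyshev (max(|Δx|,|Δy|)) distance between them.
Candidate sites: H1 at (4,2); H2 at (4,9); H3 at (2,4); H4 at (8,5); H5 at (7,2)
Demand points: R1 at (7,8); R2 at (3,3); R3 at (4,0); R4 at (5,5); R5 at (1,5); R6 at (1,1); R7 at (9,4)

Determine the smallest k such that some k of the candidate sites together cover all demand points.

2

Coverage sets (demand points within 3 of each site):
  H1: {R2, R3, R4, R5, R6}
  H2: {R1}
  H3: {R2, R4, R5, R6}
  H4: {R1, R4, R7}
  H5: {R3, R4, R7}
No single site covers all 7 demand points.
But {H1, H4} covers everything, so the minimum is 2.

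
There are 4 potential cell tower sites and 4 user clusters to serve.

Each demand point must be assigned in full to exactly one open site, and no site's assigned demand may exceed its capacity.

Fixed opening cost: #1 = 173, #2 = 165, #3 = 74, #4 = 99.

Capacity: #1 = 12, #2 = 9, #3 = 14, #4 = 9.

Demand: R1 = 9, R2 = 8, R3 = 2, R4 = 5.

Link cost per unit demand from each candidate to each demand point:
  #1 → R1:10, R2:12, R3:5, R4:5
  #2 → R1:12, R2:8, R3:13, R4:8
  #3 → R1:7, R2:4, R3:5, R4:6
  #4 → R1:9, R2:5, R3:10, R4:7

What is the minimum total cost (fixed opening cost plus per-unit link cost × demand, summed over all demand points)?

409

Open {#1, #3}; cheapest assignment that respects the capacities:
  #1 (cap 12, load 11): R1, R3 — cost 9×10 + 2×5 = 100
  #3 (cap 14, load 13): R2, R4 — cost 8×4 + 5×6 = 62
  Shipping 162, fixed 247 → total 409.
  Any other capacity-feasible assignment to {#1, #3} ships for at least 162.
Compare {#1, #3, #4}: its best feasible assignment gives total 484.
Compare {#2, #3, #4}: its best feasible assignment gives total 491.
Every other set of open sites that can feasibly serve all demand totals ≥ 484 even under its best assignment. Minimum: 409.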